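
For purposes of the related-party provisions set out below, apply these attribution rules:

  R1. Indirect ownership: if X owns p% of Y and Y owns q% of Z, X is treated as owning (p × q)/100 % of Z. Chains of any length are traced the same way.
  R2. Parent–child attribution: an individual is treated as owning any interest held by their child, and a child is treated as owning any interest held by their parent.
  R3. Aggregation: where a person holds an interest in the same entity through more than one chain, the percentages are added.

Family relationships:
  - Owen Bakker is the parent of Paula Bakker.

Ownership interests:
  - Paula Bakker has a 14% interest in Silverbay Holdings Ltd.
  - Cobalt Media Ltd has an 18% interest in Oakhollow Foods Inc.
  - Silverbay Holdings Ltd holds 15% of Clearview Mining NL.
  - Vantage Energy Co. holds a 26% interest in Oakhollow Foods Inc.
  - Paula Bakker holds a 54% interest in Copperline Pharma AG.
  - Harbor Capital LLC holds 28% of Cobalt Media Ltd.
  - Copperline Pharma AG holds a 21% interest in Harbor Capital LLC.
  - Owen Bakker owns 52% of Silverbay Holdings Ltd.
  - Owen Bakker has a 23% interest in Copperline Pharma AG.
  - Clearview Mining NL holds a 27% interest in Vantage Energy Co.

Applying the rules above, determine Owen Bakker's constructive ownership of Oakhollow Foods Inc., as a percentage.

1.509948%

By parent–child attribution (R2), Owen Bakker is treated as also owning Paula Bakker's interest in Copperline Pharma AG, giving 23% + 54% = 77%.
By parent–child attribution (R2), Owen Bakker is treated as also owning Paula Bakker's interest in Silverbay Holdings Ltd, giving 52% + 14% = 66%.
Chain via Copperline Pharma AG → Harbor Capital LLC → Cobalt Media Ltd (R1): 77% × 21% × 28% × 18% = 0.814968% of Oakhollow Foods Inc.
Chain via Silverbay Holdings Ltd → Clearview Mining NL → Vantage Energy Co. (R1): 66% × 15% × 27% × 26% = 0.69498% of Oakhollow Foods Inc.
Aggregating (R3): 0.814968% + 0.69498% = 1.509948%.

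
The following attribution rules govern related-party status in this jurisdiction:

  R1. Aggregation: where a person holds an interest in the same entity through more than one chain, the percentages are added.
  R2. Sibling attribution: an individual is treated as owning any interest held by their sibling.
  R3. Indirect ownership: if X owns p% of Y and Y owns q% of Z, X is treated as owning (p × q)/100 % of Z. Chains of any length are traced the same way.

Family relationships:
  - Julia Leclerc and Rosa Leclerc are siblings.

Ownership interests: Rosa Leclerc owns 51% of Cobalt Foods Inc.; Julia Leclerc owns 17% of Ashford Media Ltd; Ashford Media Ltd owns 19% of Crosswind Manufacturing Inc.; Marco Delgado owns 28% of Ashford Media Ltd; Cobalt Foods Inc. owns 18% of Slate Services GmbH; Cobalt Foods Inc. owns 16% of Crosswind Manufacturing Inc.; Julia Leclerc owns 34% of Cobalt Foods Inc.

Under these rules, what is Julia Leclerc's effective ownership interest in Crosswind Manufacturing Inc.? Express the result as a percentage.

By sibling attribution (R2), Julia Leclerc is treated as also owning Rosa Leclerc's interest in Cobalt Foods Inc, giving 34% + 51% = 85%.
Chain via Cobalt Foods Inc. (R3): 85% × 16% = 13.6% of Crosswind Manufacturing Inc.
Chain via Ashford Media Ltd (R3): 17% × 19% = 3.23% of Crosswind Manufacturing Inc.
Aggregating (R1): 13.6% + 3.23% = 16.83%.

16.83%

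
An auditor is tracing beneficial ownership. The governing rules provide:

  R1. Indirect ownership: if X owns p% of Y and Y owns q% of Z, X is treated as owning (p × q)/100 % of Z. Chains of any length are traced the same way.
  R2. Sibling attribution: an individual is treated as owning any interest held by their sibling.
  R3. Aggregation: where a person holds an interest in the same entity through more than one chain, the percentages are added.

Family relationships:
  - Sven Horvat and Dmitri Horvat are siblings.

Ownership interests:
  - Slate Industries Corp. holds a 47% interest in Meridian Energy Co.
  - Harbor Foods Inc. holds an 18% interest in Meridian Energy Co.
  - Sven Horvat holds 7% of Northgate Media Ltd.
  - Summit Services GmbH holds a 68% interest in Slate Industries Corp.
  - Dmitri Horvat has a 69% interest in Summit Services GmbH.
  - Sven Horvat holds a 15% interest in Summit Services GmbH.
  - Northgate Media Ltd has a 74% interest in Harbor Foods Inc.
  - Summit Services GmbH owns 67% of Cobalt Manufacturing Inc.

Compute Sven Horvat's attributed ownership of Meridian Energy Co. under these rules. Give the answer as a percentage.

27.7788%

By sibling attribution (R2), Sven Horvat is treated as also owning Dmitri Horvat's interest in Summit Services GmbH, giving 15% + 69% = 84%.
Chain via Summit Services GmbH → Slate Industries Corp. (R1): 84% × 68% × 47% = 26.8464% of Meridian Energy Co.
Chain via Northgate Media Ltd → Harbor Foods Inc. (R1): 7% × 74% × 18% = 0.9324% of Meridian Energy Co.
Aggregating (R3): 26.8464% + 0.9324% = 27.7788%.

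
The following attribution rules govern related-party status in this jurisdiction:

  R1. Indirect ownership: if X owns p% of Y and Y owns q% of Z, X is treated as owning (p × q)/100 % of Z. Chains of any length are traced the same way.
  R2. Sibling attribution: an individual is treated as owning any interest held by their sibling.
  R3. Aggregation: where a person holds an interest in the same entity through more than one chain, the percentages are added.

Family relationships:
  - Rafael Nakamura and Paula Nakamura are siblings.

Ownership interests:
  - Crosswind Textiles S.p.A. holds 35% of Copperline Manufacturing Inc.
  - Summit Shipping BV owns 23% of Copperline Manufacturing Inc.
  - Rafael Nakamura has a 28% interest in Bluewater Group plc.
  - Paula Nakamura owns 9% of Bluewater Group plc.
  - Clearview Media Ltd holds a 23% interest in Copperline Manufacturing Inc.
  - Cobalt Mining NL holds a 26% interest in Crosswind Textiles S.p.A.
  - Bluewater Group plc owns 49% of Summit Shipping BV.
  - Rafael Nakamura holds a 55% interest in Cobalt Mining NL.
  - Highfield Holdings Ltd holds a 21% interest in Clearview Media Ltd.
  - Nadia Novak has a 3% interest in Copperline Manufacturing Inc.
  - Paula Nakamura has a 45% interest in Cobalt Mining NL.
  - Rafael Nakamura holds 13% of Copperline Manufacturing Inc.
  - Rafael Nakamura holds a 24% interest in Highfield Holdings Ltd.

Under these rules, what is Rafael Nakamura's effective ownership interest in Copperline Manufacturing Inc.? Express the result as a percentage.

By sibling attribution (R2), Rafael Nakamura is treated as also owning Paula Nakamura's interest in Bluewater Group plc, giving 28% + 9% = 37%.
By sibling attribution (R2), Rafael Nakamura is treated as also owning Paula Nakamura's interest in Cobalt Mining NL, giving 55% + 45% = 100%.
Chain via Bluewater Group plc → Summit Shipping BV (R1): 37% × 49% × 23% = 4.1699% of Copperline Manufacturing Inc.
Chain via Cobalt Mining NL → Crosswind Textiles S.p.A. (R1): 100% × 26% × 35% = 9.1% of Copperline Manufacturing Inc.
Chain via Highfield Holdings Ltd → Clearview Media Ltd (R1): 24% × 21% × 23% = 1.1592% of Copperline Manufacturing Inc.
Direct interest in Copperline Manufacturing Inc: 13%.
Aggregating (R3): 4.1699% + 9.1% + 1.1592% + 13% = 27.4291%.

27.4291%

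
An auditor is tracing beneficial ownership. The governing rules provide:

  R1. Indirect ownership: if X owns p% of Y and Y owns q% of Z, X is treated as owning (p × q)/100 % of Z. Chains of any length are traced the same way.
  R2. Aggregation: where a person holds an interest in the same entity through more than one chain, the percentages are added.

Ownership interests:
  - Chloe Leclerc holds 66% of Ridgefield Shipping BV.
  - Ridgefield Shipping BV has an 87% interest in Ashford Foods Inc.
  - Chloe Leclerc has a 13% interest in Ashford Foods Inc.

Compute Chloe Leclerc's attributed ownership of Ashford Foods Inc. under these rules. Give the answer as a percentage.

70.42%

Chain via Ridgefield Shipping BV (R1): 66% × 87% = 57.42% of Ashford Foods Inc.
Direct interest in Ashford Foods Inc: 13%.
Aggregating (R2): 57.42% + 13% = 70.42%.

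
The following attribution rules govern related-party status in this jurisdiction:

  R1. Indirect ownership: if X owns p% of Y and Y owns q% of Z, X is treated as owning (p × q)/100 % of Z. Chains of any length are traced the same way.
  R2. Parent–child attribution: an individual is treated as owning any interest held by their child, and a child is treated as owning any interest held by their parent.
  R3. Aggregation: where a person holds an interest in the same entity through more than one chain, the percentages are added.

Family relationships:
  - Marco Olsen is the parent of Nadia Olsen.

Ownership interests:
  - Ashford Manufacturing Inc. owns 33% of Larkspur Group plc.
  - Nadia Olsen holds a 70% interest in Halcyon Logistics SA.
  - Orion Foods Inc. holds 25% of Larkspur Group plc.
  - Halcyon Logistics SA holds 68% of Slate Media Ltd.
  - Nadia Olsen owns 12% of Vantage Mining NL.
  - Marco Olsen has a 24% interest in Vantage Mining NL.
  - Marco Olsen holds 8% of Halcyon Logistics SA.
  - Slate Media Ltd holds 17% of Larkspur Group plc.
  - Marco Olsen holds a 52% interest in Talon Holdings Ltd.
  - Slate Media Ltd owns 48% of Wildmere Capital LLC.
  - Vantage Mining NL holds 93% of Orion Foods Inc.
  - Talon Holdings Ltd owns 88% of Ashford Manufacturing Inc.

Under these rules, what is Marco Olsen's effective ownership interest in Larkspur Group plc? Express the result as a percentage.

By parent–child attribution (R2), Marco Olsen is treated as also owning Nadia Olsen's interest in Halcyon Logistics SA, giving 8% + 70% = 78%.
By parent–child attribution (R2), Marco Olsen is treated as also owning Nadia Olsen's interest in Vantage Mining NL, giving 24% + 12% = 36%.
Chain via Halcyon Logistics SA → Slate Media Ltd (R1): 78% × 68% × 17% = 9.0168% of Larkspur Group plc.
Chain via Talon Holdings Ltd → Ashford Manufacturing Inc. (R1): 52% × 88% × 33% = 15.1008% of Larkspur Group plc.
Chain via Vantage Mining NL → Orion Foods Inc. (R1): 36% × 93% × 25% = 8.37% of Larkspur Group plc.
Aggregating (R3): 9.0168% + 15.1008% + 8.37% = 32.4876%.

32.4876%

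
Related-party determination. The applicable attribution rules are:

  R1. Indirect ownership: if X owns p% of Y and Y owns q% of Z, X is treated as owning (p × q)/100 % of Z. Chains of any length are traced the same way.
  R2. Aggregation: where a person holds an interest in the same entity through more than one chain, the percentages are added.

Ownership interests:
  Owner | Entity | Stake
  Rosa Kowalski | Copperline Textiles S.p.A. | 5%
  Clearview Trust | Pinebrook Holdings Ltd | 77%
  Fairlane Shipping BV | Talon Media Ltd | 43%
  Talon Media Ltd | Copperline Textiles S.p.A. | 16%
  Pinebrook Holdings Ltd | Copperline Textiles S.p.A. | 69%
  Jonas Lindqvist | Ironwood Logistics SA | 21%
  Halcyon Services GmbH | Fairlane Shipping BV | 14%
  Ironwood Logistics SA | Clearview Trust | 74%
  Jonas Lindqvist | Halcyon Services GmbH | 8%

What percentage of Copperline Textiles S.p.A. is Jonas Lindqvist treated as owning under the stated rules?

8.333458%

Chain via Ironwood Logistics SA → Clearview Trust → Pinebrook Holdings Ltd (R1): 21% × 74% × 77% × 69% = 8.256402% of Copperline Textiles S.p.A.
Chain via Halcyon Services GmbH → Fairlane Shipping BV → Talon Media Ltd (R1): 8% × 14% × 43% × 16% = 0.077056% of Copperline Textiles S.p.A.
Aggregating (R2): 8.256402% + 0.077056% = 8.333458%.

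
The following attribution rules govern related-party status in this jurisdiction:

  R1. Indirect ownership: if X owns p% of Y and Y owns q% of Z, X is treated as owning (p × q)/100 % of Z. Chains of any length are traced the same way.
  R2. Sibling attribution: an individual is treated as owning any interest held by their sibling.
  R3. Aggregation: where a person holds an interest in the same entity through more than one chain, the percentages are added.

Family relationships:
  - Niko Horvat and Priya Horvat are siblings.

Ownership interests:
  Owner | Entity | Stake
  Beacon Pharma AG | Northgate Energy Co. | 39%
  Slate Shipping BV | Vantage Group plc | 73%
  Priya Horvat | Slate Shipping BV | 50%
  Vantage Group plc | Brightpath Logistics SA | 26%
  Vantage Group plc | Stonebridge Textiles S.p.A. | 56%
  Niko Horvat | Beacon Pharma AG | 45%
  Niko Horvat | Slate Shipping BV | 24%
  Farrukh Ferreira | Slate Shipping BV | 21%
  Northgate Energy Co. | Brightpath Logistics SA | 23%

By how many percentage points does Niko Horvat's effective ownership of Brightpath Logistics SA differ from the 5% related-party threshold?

By sibling attribution (R2), Niko Horvat is treated as also owning Priya Horvat's interest in Slate Shipping BV, giving 24% + 50% = 74%.
Chain via Slate Shipping BV → Vantage Group plc (R1): 74% × 73% × 26% = 14.0452% of Brightpath Logistics SA.
Chain via Beacon Pharma AG → Northgate Energy Co. (R1): 45% × 39% × 23% = 4.0365% of Brightpath Logistics SA.
Aggregating (R3): 14.0452% + 4.0365% = 18.0817%.
18.0817% exceeds the 5% threshold by 13.0817 percentage points.

13.0817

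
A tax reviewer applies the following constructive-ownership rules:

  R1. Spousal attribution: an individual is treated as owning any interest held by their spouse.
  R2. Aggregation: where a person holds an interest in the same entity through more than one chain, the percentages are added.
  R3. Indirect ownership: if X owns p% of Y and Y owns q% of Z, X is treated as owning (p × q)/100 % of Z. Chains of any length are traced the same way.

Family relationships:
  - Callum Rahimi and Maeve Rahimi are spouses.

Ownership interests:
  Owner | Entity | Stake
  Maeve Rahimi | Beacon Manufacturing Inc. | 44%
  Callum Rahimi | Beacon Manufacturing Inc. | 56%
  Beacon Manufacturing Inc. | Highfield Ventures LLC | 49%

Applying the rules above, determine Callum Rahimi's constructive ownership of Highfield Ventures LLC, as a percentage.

By spousal attribution (R1), Callum Rahimi is treated as also owning Maeve Rahimi's interest in Beacon Manufacturing Inc, giving 56% + 44% = 100%.
Chain via Beacon Manufacturing Inc. (R3): 100% × 49% = 49% of Highfield Ventures LLC.

49%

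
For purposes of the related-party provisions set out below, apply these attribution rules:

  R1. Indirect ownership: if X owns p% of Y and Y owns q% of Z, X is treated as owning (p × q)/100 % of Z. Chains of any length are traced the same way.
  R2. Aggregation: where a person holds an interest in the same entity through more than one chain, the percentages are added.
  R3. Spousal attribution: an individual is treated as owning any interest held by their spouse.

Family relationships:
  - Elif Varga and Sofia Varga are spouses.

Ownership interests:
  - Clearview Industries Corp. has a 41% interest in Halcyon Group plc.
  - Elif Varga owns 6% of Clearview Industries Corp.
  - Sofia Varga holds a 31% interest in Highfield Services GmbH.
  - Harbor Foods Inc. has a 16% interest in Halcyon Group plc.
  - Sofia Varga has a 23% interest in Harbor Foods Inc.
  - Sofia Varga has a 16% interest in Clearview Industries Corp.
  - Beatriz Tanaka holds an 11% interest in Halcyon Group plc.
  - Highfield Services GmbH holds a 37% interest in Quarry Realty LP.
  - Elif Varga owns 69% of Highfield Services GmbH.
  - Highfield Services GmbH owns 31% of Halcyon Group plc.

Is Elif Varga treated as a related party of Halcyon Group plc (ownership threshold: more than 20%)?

Yes

By spousal attribution (R3), Elif Varga is treated as also owning Sofia Varga's interest in Clearview Industries Corp, giving 6% + 16% = 22%.
By spousal attribution (R3), Elif Varga is treated as also owning Sofia Varga's interest in Highfield Services GmbH, giving 69% + 31% = 100%.
By spousal attribution (R3), Elif Varga is treated as owning Sofia Varga's 23% interest in Harbor Foods Inc.
Chain via Clearview Industries Corp. (R1): 22% × 41% = 9.02% of Halcyon Group plc.
Chain via Highfield Services GmbH (R1): 100% × 31% = 31% of Halcyon Group plc.
Chain via Harbor Foods Inc. (R1): 23% × 16% = 3.68% of Halcyon Group plc.
Aggregating (R2): 9.02% + 31% + 3.68% = 43.7%.
43.7% exceeds the 20% threshold, so Elif is a related party to Halcyon Group plc.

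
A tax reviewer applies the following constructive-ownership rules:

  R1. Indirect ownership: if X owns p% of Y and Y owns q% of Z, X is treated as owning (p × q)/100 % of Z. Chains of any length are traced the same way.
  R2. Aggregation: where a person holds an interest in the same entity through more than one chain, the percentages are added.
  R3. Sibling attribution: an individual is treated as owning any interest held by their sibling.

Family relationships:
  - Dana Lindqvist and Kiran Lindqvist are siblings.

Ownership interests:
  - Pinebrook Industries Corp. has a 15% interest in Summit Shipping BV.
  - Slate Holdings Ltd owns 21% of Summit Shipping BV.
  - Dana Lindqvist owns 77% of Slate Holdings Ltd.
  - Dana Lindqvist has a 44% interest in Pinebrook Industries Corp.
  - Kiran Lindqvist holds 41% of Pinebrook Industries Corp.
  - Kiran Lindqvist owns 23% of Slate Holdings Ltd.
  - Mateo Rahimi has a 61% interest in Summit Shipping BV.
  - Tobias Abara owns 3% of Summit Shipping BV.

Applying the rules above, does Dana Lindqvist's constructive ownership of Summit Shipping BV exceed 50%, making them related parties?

By sibling attribution (R3), Dana Lindqvist is treated as also owning Kiran Lindqvist's interest in Slate Holdings Ltd, giving 77% + 23% = 100%.
By sibling attribution (R3), Dana Lindqvist is treated as also owning Kiran Lindqvist's interest in Pinebrook Industries Corp, giving 44% + 41% = 85%.
Chain via Slate Holdings Ltd (R1): 100% × 21% = 21% of Summit Shipping BV.
Chain via Pinebrook Industries Corp. (R1): 85% × 15% = 12.75% of Summit Shipping BV.
Aggregating (R2): 21% + 12.75% = 33.75%.
33.75% does not exceed the 50% threshold, so Dana is not a related party to Summit Shipping BV.

No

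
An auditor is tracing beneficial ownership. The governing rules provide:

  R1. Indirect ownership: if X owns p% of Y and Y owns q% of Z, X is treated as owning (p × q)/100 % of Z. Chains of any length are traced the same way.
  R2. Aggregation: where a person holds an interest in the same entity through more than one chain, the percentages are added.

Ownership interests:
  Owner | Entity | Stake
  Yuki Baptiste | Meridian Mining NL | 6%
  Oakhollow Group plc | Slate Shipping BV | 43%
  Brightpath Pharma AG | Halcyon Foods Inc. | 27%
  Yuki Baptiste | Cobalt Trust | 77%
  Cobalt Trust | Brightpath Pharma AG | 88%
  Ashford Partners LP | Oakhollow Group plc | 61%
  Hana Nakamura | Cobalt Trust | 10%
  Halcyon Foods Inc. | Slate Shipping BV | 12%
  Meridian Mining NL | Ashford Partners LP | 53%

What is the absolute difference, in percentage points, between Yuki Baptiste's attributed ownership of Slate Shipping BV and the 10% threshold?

Chain via Cobalt Trust → Brightpath Pharma AG → Halcyon Foods Inc. (R1): 77% × 88% × 27% × 12% = 2.195424% of Slate Shipping BV.
Chain via Meridian Mining NL → Ashford Partners LP → Oakhollow Group plc (R1): 6% × 53% × 61% × 43% = 0.834114% of Slate Shipping BV.
Aggregating (R2): 2.195424% + 0.834114% = 3.029538%.
3.029538% falls short of the 10% threshold by 6.970462 percentage points.

6.970462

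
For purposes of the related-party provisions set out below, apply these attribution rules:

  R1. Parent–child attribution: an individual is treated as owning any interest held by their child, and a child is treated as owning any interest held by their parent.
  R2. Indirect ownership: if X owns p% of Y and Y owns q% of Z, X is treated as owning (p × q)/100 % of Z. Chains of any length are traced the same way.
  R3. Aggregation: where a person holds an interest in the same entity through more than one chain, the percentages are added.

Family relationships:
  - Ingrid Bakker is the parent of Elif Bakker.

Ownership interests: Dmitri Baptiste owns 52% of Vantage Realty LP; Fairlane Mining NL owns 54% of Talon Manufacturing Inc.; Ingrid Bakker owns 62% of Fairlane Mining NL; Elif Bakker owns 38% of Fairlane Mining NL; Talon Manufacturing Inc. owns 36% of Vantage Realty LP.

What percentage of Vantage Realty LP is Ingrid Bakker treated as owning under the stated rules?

By parent–child attribution (R1), Ingrid Bakker is treated as also owning Elif Bakker's interest in Fairlane Mining NL, giving 62% + 38% = 100%.
Chain via Fairlane Mining NL → Talon Manufacturing Inc. (R2): 100% × 54% × 36% = 19.44% of Vantage Realty LP.

19.44%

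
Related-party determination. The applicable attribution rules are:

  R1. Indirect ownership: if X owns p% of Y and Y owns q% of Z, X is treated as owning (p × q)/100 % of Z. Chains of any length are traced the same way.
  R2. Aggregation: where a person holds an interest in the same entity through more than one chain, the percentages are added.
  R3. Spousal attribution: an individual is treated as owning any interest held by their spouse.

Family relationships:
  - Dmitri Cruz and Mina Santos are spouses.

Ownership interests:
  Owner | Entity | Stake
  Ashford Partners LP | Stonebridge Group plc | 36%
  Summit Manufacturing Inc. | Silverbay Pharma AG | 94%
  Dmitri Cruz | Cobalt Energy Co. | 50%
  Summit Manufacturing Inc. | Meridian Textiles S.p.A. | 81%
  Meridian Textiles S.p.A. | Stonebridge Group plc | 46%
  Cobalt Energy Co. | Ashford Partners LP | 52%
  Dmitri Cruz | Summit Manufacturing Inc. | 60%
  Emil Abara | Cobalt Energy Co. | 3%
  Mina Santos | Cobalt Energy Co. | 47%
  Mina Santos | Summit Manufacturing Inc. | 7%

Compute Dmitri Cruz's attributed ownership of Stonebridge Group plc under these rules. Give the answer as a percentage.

43.1226%

By spousal attribution (R3), Dmitri Cruz is treated as also owning Mina Santos's interest in Summit Manufacturing Inc, giving 60% + 7% = 67%.
By spousal attribution (R3), Dmitri Cruz is treated as also owning Mina Santos's interest in Cobalt Energy Co, giving 50% + 47% = 97%.
Chain via Summit Manufacturing Inc. → Meridian Textiles S.p.A. (R1): 67% × 81% × 46% = 24.9642% of Stonebridge Group plc.
Chain via Cobalt Energy Co. → Ashford Partners LP (R1): 97% × 52% × 36% = 18.1584% of Stonebridge Group plc.
Aggregating (R2): 24.9642% + 18.1584% = 43.1226%.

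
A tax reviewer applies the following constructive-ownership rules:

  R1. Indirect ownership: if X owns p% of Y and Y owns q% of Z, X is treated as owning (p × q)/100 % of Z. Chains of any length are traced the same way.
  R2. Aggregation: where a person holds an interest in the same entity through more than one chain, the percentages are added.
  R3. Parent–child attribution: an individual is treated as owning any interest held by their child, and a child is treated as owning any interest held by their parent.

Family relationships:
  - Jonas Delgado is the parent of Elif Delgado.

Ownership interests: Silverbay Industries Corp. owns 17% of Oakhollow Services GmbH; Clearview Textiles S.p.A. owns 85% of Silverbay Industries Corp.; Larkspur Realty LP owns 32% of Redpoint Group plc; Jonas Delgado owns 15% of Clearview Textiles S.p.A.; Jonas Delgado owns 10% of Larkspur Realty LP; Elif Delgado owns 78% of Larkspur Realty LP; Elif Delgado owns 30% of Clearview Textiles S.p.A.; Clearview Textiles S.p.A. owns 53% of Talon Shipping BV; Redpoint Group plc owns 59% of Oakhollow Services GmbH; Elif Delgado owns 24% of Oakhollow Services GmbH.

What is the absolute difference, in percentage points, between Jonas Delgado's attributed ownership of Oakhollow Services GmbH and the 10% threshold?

37.1169

By parent–child attribution (R3), Jonas Delgado is treated as also owning Elif Delgado's interest in Clearview Textiles S.p.A, giving 15% + 30% = 45%.
By parent–child attribution (R3), Jonas Delgado is treated as also owning Elif Delgado's interest in Larkspur Realty LP, giving 10% + 78% = 88%.
By parent–child attribution (R3), Jonas Delgado is treated as owning Elif Delgado's 24% interest in Oakhollow Services GmbH.
Chain via Clearview Textiles S.p.A. → Silverbay Industries Corp. (R1): 45% × 85% × 17% = 6.5025% of Oakhollow Services GmbH.
Chain via Larkspur Realty LP → Redpoint Group plc (R1): 88% × 32% × 59% = 16.6144% of Oakhollow Services GmbH.
Direct interest in Oakhollow Services GmbH: 24%.
Aggregating (R2): 6.5025% + 16.6144% + 24% = 47.1169%.
47.1169% exceeds the 10% threshold by 37.1169 percentage points.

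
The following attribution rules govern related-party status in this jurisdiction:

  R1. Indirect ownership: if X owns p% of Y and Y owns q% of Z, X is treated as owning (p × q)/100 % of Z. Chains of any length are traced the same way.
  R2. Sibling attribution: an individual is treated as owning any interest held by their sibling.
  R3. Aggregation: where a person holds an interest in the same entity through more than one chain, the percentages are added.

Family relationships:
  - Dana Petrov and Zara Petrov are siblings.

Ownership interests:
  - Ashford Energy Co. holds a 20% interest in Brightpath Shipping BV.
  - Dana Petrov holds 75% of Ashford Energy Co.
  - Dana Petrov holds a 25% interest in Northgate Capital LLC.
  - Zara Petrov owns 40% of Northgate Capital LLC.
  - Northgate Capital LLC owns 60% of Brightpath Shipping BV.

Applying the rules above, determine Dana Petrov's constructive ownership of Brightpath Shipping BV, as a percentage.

By sibling attribution (R2), Dana Petrov is treated as also owning Zara Petrov's interest in Northgate Capital LLC, giving 25% + 40% = 65%.
Chain via Northgate Capital LLC (R1): 65% × 60% = 39% of Brightpath Shipping BV.
Chain via Ashford Energy Co. (R1): 75% × 20% = 15% of Brightpath Shipping BV.
Aggregating (R3): 39% + 15% = 54%.

54%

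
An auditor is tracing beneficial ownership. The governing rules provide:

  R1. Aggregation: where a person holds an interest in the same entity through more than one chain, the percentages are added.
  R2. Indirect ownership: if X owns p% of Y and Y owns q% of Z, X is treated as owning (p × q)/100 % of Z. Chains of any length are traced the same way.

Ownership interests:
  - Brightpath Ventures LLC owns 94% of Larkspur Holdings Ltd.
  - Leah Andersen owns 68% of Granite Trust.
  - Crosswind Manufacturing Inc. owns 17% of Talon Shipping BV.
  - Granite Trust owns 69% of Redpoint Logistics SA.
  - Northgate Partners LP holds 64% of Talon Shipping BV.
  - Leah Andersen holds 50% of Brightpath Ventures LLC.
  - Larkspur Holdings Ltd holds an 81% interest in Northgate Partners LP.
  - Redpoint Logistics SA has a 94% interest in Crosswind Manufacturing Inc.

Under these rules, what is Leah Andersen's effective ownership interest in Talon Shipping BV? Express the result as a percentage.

Chain via Brightpath Ventures LLC → Larkspur Holdings Ltd → Northgate Partners LP (R2): 50% × 94% × 81% × 64% = 24.3648% of Talon Shipping BV.
Chain via Granite Trust → Redpoint Logistics SA → Crosswind Manufacturing Inc. (R2): 68% × 69% × 94% × 17% = 7.497816% of Talon Shipping BV.
Aggregating (R1): 24.3648% + 7.497816% = 31.862616%.

31.862616%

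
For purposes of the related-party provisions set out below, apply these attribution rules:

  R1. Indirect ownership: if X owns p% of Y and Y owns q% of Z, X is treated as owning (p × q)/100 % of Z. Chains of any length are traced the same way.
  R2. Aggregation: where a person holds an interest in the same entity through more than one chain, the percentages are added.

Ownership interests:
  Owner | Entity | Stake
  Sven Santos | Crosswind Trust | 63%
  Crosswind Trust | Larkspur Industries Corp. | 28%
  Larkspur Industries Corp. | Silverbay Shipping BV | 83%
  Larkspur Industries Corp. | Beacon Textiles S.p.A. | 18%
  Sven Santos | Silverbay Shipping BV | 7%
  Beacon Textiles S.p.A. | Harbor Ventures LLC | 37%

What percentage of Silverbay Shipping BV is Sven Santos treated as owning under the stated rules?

21.6412%

Chain via Crosswind Trust → Larkspur Industries Corp. (R1): 63% × 28% × 83% = 14.6412% of Silverbay Shipping BV.
Direct interest in Silverbay Shipping BV: 7%.
Aggregating (R2): 14.6412% + 7% = 21.6412%.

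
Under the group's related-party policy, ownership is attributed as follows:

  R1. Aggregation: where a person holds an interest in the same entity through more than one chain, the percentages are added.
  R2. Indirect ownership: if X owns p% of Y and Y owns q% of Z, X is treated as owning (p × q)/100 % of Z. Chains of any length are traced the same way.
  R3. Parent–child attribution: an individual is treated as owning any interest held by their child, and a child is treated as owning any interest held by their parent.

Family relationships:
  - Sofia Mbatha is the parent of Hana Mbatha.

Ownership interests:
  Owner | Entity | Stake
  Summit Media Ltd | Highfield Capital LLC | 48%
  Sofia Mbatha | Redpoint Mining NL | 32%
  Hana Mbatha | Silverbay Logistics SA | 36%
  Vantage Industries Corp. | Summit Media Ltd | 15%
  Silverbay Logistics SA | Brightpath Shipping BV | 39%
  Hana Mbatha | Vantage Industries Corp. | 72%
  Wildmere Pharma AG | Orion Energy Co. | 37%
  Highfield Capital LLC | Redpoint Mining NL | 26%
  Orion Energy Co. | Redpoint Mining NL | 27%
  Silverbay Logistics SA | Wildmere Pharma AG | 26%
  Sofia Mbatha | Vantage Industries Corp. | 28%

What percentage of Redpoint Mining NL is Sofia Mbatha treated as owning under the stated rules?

By parent–child attribution (R3), Sofia Mbatha is treated as also owning Hana Mbatha's interest in Vantage Industries Corp, giving 28% + 72% = 100%.
By parent–child attribution (R3), Sofia Mbatha is treated as owning Hana Mbatha's 36% interest in Silverbay Logistics SA.
Chain via Vantage Industries Corp. → Summit Media Ltd → Highfield Capital LLC (R2): 100% × 15% × 48% × 26% = 1.872% of Redpoint Mining NL.
Direct interest in Redpoint Mining NL: 32%.
Chain via Silverbay Logistics SA → Wildmere Pharma AG → Orion Energy Co. (R2): 36% × 26% × 37% × 27% = 0.935064% of Redpoint Mining NL.
Aggregating (R1): 1.872% + 32% + 0.935064% = 34.807064%.

34.807064%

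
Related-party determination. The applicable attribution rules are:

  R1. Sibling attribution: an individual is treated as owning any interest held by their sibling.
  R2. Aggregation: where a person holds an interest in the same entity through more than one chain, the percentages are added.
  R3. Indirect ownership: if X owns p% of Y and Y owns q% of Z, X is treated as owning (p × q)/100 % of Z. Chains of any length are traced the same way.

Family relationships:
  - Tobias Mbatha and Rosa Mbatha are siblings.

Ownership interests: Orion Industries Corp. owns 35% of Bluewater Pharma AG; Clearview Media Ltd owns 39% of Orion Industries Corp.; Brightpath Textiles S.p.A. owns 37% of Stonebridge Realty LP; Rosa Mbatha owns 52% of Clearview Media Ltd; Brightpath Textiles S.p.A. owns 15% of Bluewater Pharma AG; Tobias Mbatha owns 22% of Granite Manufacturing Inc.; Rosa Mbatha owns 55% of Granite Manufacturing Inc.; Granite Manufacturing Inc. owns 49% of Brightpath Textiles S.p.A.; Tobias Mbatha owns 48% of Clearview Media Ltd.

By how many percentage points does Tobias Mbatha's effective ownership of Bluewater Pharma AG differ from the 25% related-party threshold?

By sibling attribution (R1), Tobias Mbatha is treated as also owning Rosa Mbatha's interest in Clearview Media Ltd, giving 48% + 52% = 100%.
By sibling attribution (R1), Tobias Mbatha is treated as also owning Rosa Mbatha's interest in Granite Manufacturing Inc, giving 22% + 55% = 77%.
Chain via Clearview Media Ltd → Orion Industries Corp. (R3): 100% × 39% × 35% = 13.65% of Bluewater Pharma AG.
Chain via Granite Manufacturing Inc. → Brightpath Textiles S.p.A. (R3): 77% × 49% × 15% = 5.6595% of Bluewater Pharma AG.
Aggregating (R2): 13.65% + 5.6595% = 19.3095%.
19.3095% falls short of the 25% threshold by 5.6905 percentage points.

5.6905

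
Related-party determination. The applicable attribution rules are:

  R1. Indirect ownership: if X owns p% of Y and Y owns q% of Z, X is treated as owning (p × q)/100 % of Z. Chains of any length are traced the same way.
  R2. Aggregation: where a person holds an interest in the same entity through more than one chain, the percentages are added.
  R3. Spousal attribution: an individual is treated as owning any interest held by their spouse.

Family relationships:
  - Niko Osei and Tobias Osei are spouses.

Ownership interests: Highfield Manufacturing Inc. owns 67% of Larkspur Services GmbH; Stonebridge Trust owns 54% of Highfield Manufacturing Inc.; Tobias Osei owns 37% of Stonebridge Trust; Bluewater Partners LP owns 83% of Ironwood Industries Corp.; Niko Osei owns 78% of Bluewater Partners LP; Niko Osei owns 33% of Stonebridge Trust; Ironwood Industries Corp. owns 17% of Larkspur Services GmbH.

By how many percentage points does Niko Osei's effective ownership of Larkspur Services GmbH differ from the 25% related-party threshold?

11.3318

By spousal attribution (R3), Niko Osei is treated as also owning Tobias Osei's interest in Stonebridge Trust, giving 33% + 37% = 70%.
Chain via Stonebridge Trust → Highfield Manufacturing Inc. (R1): 70% × 54% × 67% = 25.326% of Larkspur Services GmbH.
Chain via Bluewater Partners LP → Ironwood Industries Corp. (R1): 78% × 83% × 17% = 11.0058% of Larkspur Services GmbH.
Aggregating (R2): 25.326% + 11.0058% = 36.3318%.
36.3318% exceeds the 25% threshold by 11.3318 percentage points.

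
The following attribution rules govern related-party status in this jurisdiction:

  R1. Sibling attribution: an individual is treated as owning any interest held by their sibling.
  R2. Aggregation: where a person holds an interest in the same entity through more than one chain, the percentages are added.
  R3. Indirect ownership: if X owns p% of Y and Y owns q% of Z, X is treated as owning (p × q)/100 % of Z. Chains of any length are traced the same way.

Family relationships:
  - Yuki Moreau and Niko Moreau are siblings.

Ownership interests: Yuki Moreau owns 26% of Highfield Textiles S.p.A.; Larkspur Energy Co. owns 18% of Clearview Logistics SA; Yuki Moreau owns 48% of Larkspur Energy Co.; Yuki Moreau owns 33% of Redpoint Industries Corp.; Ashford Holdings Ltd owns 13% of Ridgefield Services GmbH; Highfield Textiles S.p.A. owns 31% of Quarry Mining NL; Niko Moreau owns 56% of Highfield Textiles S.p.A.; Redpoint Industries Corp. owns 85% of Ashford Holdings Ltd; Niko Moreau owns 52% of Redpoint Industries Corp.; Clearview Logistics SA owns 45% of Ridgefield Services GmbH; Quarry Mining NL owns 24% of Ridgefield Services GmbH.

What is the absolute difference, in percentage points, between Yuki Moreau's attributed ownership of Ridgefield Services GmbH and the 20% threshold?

0.6187

By sibling attribution (R1), Yuki Moreau is treated as also owning Niko Moreau's interest in Redpoint Industries Corp, giving 33% + 52% = 85%.
By sibling attribution (R1), Yuki Moreau is treated as also owning Niko Moreau's interest in Highfield Textiles S.p.A, giving 26% + 56% = 82%.
Chain via Larkspur Energy Co. → Clearview Logistics SA (R3): 48% × 18% × 45% = 3.888% of Ridgefield Services GmbH.
Chain via Redpoint Industries Corp. → Ashford Holdings Ltd (R3): 85% × 85% × 13% = 9.3925% of Ridgefield Services GmbH.
Chain via Highfield Textiles S.p.A. → Quarry Mining NL (R3): 82% × 31% × 24% = 6.1008% of Ridgefield Services GmbH.
Aggregating (R2): 3.888% + 9.3925% + 6.1008% = 19.3813%.
19.3813% falls short of the 20% threshold by 0.6187 percentage points.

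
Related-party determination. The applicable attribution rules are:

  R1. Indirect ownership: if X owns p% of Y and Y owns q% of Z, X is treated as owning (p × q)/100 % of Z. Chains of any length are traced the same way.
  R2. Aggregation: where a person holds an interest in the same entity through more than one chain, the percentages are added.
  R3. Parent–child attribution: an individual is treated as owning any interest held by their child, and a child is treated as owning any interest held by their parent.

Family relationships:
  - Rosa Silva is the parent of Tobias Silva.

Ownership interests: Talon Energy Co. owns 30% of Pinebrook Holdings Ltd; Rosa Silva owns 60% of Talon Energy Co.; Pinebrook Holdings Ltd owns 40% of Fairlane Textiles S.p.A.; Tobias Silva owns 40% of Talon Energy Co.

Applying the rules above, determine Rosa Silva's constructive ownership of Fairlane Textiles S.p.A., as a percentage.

By parent–child attribution (R3), Rosa Silva is treated as also owning Tobias Silva's interest in Talon Energy Co, giving 60% + 40% = 100%.
Chain via Talon Energy Co. → Pinebrook Holdings Ltd (R1): 100% × 30% × 40% = 12% of Fairlane Textiles S.p.A.

12%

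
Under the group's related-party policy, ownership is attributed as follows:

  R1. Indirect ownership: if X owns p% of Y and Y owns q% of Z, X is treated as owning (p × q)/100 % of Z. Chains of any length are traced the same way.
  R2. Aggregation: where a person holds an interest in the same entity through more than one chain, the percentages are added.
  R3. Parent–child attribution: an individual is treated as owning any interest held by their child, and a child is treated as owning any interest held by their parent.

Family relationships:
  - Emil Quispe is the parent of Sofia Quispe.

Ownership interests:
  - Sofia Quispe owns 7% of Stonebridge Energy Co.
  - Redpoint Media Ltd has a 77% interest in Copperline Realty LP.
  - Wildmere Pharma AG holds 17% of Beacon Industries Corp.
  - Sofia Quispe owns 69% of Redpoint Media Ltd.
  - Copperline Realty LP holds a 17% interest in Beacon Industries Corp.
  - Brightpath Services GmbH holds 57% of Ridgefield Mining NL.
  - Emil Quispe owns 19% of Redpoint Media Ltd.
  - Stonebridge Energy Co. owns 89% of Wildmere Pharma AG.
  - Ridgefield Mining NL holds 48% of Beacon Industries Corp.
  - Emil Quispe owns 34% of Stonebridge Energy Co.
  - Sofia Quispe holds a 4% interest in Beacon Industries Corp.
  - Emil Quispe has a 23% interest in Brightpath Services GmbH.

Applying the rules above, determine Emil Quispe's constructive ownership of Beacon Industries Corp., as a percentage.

28.0153%

By parent–child attribution (R3), Emil Quispe is treated as also owning Sofia Quispe's interest in Redpoint Media Ltd, giving 19% + 69% = 88%.
By parent–child attribution (R3), Emil Quispe is treated as also owning Sofia Quispe's interest in Stonebridge Energy Co, giving 34% + 7% = 41%.
By parent–child attribution (R3), Emil Quispe is treated as owning Sofia Quispe's 4% interest in Beacon Industries Corp.
Chain via Redpoint Media Ltd → Copperline Realty LP (R1): 88% × 77% × 17% = 11.5192% of Beacon Industries Corp.
Chain via Stonebridge Energy Co. → Wildmere Pharma AG (R1): 41% × 89% × 17% = 6.2033% of Beacon Industries Corp.
Chain via Brightpath Services GmbH → Ridgefield Mining NL (R1): 23% × 57% × 48% = 6.2928% of Beacon Industries Corp.
Direct interest in Beacon Industries Corp: 4%.
Aggregating (R2): 11.5192% + 6.2033% + 6.2928% + 4% = 28.0153%.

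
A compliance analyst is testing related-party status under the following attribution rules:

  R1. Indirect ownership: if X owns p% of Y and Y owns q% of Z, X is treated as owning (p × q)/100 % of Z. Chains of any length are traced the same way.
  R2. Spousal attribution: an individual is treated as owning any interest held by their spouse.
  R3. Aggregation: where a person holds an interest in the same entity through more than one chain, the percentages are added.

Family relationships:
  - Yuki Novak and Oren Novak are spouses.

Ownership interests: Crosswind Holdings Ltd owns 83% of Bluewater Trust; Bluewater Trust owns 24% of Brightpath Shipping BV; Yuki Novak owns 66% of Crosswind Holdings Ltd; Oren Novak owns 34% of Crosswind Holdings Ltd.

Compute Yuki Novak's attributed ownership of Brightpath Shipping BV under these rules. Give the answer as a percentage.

19.92%

By spousal attribution (R2), Yuki Novak is treated as also owning Oren Novak's interest in Crosswind Holdings Ltd, giving 66% + 34% = 100%.
Chain via Crosswind Holdings Ltd → Bluewater Trust (R1): 100% × 83% × 24% = 19.92% of Brightpath Shipping BV.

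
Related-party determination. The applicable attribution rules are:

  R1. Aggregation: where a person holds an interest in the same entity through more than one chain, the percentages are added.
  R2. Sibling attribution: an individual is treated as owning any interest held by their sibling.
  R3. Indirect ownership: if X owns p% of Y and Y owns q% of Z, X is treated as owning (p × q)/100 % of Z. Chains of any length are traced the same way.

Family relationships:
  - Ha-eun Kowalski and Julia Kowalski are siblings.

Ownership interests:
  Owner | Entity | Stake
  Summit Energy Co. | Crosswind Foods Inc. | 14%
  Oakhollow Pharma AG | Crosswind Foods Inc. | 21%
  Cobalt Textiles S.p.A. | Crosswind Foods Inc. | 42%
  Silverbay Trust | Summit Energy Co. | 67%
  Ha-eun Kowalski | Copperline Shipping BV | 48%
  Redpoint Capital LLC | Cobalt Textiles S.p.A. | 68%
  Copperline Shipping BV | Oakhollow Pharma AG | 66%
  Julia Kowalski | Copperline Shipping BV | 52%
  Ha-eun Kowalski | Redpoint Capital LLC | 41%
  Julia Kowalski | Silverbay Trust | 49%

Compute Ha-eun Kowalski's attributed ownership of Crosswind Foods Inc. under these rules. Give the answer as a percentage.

By sibling attribution (R2), Ha-eun Kowalski is treated as also owning Julia Kowalski's interest in Copperline Shipping BV, giving 48% + 52% = 100%.
By sibling attribution (R2), Ha-eun Kowalski is treated as owning Julia Kowalski's 49% interest in Silverbay Trust.
Chain via Redpoint Capital LLC → Cobalt Textiles S.p.A. (R3): 41% × 68% × 42% = 11.7096% of Crosswind Foods Inc.
Chain via Copperline Shipping BV → Oakhollow Pharma AG (R3): 100% × 66% × 21% = 13.86% of Crosswind Foods Inc.
Chain via Silverbay Trust → Summit Energy Co. (R3): 49% × 67% × 14% = 4.5962% of Crosswind Foods Inc.
Aggregating (R1): 11.7096% + 13.86% + 4.5962% = 30.1658%.

30.1658%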